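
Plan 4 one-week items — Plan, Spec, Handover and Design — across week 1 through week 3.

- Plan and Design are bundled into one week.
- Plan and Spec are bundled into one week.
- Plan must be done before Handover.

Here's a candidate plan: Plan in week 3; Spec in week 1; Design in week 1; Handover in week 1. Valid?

No. Plan must be done before Handover is not satisfied.

Plan and Design are bundled into one week — violated.
Plan and Spec are bundled into one week — violated.
Plan must be done before Handover — violated.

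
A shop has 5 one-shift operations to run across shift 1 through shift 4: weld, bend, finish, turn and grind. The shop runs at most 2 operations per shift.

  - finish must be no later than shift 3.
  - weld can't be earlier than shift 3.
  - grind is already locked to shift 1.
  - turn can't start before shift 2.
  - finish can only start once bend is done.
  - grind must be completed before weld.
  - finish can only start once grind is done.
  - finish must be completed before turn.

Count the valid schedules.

8

Splitting on weld: it can be shift 3 (4), shift 4 (4). Listing each branch's schedules as (bend, finish, turn, grind) by shift number:
weld=shift 3: (1,2,3,1) (1,2,4,1) (1,3,4,1) (2,3,4,1) — 4.
weld=shift 4: (1,2,3,1) (1,2,4,1) (1,3,4,1) (2,3,4,1) — 4.
Summing: 4 + 4 = 8.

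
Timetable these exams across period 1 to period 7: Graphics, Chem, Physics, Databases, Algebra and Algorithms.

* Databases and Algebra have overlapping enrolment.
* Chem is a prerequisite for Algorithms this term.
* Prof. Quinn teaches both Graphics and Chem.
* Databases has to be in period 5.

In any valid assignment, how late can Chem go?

Downstream work caps Chem at period 6.
Chem at period 6 is achievable: Physics -> period 1, Algorithms -> period 7, Databases -> period 5, Algebra -> period 1, Graphics -> period 1, Chem -> period 6.

period 6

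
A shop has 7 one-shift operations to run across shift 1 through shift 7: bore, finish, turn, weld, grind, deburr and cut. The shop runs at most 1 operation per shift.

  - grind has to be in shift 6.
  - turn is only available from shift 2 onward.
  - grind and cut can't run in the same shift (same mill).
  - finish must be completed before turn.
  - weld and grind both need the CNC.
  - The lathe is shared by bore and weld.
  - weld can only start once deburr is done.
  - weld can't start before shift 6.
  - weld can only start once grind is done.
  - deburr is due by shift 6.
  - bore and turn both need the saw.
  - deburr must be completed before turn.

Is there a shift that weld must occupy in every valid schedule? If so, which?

shift 7

weld's window is shift 6–shift 7.
grind is fixed at shift 6, and weld can't share a shift with grind.
So weld must be shift 7.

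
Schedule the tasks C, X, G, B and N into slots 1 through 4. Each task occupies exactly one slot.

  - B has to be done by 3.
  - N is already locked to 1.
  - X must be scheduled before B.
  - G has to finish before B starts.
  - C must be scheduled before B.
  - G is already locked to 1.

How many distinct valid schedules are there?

Splitting on C: it can be 1 (3), 2 (2). Listing each branch's schedules as (X, G, B, N):
C=1: (1,1,2,1) (1,1,3,1) (2,1,3,1) — 3.
C=2: (1,1,3,1) (2,1,3,1) — 2.
Summing: 3 + 2 = 5.

5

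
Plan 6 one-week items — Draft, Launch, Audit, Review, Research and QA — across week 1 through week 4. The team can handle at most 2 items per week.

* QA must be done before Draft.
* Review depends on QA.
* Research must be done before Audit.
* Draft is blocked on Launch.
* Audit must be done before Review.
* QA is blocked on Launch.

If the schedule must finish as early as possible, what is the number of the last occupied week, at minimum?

week 3

The precedence chain requires at least 3 distinct weeks.
With at most 2 per week and 6 work items, at least 3 weeks are needed.
3 works (last occupied week: week 3): for example Launch -> week 1; Research -> week 1; Audit -> week 2; QA -> week 2; Draft -> week 3; Review -> week 3.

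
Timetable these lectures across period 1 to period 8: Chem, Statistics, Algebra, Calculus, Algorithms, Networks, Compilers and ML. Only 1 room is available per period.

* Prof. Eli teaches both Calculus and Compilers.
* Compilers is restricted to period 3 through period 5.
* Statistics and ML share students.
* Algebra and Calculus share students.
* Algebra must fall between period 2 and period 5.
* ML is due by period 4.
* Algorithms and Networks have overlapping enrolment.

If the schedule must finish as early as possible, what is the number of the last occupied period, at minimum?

period 8

With at most 1 per period and 8 lectures, at least 8 periods are needed.
Compilers can't be placed before period 3, so the schedule must run through at least period 3.
8 works (last occupied period: period 8): for example Chem in period 4; Algorithms in period 7; Calculus in period 6; Algebra in period 2; Compilers in period 3; ML in period 1; Statistics in period 5; Networks in period 8.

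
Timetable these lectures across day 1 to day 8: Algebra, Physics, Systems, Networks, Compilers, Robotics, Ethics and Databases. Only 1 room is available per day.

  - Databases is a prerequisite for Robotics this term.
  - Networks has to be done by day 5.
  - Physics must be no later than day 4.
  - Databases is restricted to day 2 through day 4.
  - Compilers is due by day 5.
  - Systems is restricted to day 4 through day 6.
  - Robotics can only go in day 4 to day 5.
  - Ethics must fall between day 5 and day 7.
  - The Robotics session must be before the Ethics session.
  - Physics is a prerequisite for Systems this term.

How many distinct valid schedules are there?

Splitting on Physics: it can be day 1 (10), day 2 (6), day 3 (6), day 4 (4). Listing each branch's schedules as (Algebra, Systems, Networks, Compilers, Robotics, Ethics, Databases) by day number:
Physics=day 1: (8,6,2,3,5,7,4) (8,6,2,4,5,7,3) (8,6,2,5,4,7,3) (8,6,3,2,5,7,4) (8,6,3,4,5,7,2) (8,6,3,5,4,7,2) (8,6,4,2,5,7,3) (8,6,4,3,5,7,2) (8,6,5,2,4,7,3) (8,6,5,3,4,7,2) — 10.
Physics=day 2: (8,6,1,3,5,7,4) (8,6,1,4,5,7,3) (8,6,1,5,4,7,3) (8,6,3,1,5,7,4) (8,6,4,1,5,7,3) (8,6,5,1,4,7,3) — 6.
Physics=day 3: (8,6,1,2,5,7,4) (8,6,1,4,5,7,2) (8,6,1,5,4,7,2) (8,6,2,1,5,7,4) (8,6,4,1,5,7,2) (8,6,5,1,4,7,2) — 6.
Physics=day 4: (8,6,1,2,5,7,3) (8,6,1,3,5,7,2) (8,6,2,1,5,7,3) (8,6,3,1,5,7,2) — 4.
Summing: 10 + 6 + 6 + 4 = 26.

26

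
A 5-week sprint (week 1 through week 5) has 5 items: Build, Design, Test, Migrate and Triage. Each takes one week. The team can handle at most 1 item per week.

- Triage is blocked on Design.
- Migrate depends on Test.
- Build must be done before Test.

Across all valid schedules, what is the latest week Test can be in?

week 4

Precedence pushes Test to at least week 2; downstream work caps Test at week 4.
Test at week 4 is achievable: Test -> week 4, Migrate -> week 5, Build -> week 1, Triage -> week 3, Design -> week 2.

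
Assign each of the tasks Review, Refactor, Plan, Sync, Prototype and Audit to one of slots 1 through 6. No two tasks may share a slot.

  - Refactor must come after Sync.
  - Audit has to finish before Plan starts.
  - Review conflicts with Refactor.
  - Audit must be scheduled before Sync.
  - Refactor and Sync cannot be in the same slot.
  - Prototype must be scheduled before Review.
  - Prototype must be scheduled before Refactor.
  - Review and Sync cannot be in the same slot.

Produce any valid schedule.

Sync in 2; Plan in 6; Prototype in 3; Review in 5; Audit in 1; Refactor in 4

Checking: Audit(1) before Plan(6); Audit(1) before Sync(2); Prototype(3) before Review(5); Prototype(3) before Refactor(4); Sync(2) before Refactor(4); Review(5) != Refactor(4); Review(5) != Sync(2); Refactor(4) != Sync(2); max 1 per slot (cap 1).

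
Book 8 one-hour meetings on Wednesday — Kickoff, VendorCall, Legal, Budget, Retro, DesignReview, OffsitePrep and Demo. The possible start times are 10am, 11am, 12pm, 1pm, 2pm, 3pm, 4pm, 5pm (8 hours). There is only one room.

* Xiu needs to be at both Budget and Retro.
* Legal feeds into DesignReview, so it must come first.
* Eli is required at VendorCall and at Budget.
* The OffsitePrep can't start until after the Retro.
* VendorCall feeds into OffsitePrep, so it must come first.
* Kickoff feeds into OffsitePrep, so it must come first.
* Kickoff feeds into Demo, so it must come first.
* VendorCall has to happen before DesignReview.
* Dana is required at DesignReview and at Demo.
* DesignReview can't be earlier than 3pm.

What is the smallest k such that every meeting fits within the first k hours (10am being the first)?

8

The precedence chain requires at least 2 distinct hours.
With at most 1 per hour and 8 meetings, at least 8 hours are needed.
DesignReview can't be placed before 3pm — that is hour 6 counting from 10am — so the schedule must run through at least 6 hours.
8 works (last occupied hour: 5pm): for example VendorCall=11am; Demo=4pm; Kickoff=10am; Budget=5pm; OffsitePrep=1pm; DesignReview=3pm; Legal=2pm; Retro=12pm.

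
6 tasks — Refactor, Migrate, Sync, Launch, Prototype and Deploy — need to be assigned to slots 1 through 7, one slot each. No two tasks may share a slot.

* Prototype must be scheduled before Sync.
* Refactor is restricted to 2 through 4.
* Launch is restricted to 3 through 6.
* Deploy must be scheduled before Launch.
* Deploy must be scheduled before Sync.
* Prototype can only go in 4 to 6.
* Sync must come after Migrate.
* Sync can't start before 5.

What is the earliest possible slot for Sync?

5

Sync is available from 5.
Sync at 5 is achievable: Deploy in 1, Migrate in 3, Launch in 6, Refactor in 2, Prototype in 4, Sync in 5.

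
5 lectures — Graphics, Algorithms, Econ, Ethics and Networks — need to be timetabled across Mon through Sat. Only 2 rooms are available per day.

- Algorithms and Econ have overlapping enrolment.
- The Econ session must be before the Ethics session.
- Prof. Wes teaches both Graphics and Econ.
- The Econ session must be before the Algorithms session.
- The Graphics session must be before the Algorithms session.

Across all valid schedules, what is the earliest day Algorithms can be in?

Precedence pushes Algorithms to at least Tue.
Algorithms at Wed is achievable: Ethics=Tue; Networks=Mon; Econ=Mon; Algorithms=Wed; Graphics=Tue.
Nothing earlier works — the conflict and capacity constraints rule out every day before Wed.

Wed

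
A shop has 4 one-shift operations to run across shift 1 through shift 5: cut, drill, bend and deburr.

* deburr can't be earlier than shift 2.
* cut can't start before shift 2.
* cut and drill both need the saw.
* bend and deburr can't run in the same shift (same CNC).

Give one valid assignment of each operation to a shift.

bend in shift 1; cut in shift 2; deburr in shift 2; drill in shift 1

Checking: cut(shift 2) != drill(shift 1); bend(shift 1) != deburr(shift 2); cut=shift 2 in [shift 2,shift 5]; deburr=shift 2 in [shift 2,shift 5].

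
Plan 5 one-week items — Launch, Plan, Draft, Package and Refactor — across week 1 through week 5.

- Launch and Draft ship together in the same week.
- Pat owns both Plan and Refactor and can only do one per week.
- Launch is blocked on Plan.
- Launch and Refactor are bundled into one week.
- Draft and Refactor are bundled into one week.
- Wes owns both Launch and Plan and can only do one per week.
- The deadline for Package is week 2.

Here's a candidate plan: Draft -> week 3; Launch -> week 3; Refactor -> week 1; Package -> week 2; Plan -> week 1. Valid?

Launch and Draft ship together in the same week — holds.
Launch is blocked on Plan — holds.
Draft and Refactor are bundled into one week — violated.
The deadline for Package is week 2 — holds.
Pat owns both Plan and Refactor and can only do one per week — violated.
Launch and Refactor are bundled into one week — violated.
Wes owns both Launch and Plan and can only do one per week — holds.

No. Launch and Refactor are bundled into one week is not satisfied.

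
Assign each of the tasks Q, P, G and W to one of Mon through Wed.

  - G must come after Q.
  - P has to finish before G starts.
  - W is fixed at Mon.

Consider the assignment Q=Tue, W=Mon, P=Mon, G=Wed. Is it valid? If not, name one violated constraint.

G must come after Q — holds.
W is fixed at Mon — holds.
P has to finish before G starts — holds.

Yes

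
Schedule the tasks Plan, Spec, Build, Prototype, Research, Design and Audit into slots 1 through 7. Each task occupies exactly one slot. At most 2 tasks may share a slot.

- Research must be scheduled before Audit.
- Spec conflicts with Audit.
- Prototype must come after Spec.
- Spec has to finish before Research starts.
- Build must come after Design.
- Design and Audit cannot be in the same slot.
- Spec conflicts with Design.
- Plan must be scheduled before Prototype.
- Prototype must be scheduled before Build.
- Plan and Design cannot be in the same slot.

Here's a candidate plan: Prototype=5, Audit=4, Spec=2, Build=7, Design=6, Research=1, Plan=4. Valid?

Spec has to finish before Research starts — violated.
Plan must be scheduled before Prototype — holds.
Build must come after Design — holds.
Design and Audit cannot be in the same slot — holds.
Spec conflicts with Audit — holds.
Plan and Design cannot be in the same slot — holds.
Research must be scheduled before Audit — holds.
Prototype must be scheduled before Build — holds.
Prototype must come after Spec — holds.
At most 2 tasks may share a slot — holds.
Spec conflicts with Design — holds.

Invalid. Spec has to finish before Research starts.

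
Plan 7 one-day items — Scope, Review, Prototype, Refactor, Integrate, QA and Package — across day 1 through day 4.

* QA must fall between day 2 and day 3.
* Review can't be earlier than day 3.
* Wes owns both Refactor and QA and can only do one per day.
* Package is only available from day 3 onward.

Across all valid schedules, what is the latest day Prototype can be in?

day 4

Prototype at day 4 is achievable: Integrate in day 1, Review in day 3, Refactor in day 1, Scope in day 1, Package in day 3, Prototype in day 4, QA in day 2.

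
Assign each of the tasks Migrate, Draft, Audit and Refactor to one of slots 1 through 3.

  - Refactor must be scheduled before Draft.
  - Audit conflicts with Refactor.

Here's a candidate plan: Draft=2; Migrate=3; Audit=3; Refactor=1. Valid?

Yes

Refactor must be scheduled before Draft — holds.
Audit conflicts with Refactor — holds.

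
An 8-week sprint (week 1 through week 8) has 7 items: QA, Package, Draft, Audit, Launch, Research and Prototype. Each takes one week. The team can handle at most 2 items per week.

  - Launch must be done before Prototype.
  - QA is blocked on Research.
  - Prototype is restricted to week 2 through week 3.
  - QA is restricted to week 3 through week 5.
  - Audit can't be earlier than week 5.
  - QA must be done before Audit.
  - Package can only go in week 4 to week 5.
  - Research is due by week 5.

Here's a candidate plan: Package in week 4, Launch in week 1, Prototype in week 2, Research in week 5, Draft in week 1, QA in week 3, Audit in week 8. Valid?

The team can handle at most 2 items per week — holds.
Research is due by week 5 — holds.
Audit can't be earlier than week 5 — holds.
QA must be done before Audit — holds.
Package can only go in week 4 to week 5 — holds.
Prototype is restricted to week 2 through week 3 — holds.
QA is blocked on Research — violated.
QA is restricted to week 3 through week 5 — holds.
Launch must be done before Prototype — holds.

No. QA is blocked on Research is not satisfied.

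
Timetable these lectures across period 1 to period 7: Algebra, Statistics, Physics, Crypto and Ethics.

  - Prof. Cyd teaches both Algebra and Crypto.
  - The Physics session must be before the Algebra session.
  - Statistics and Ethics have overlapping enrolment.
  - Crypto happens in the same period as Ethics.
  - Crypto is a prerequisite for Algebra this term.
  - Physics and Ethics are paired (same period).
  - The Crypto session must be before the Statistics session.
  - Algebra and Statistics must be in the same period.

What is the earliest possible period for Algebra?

Precedence pushes Algebra to at least period 2.
Algebra at period 2 is achievable: Algebra -> period 2; Crypto -> period 1; Statistics -> period 2; Physics -> period 1; Ethics -> period 1.

period 2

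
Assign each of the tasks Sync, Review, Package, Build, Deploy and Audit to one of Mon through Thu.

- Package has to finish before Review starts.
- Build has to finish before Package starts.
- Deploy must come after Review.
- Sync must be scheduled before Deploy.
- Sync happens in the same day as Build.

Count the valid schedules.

Enumerating: Deploy in Thu; Build in Mon; Package in Tue; Sync in Mon; Review in Wed; Audit in Mon | Review -> Wed; Deploy -> Thu; Build -> Mon; Package -> Tue; Sync -> Mon; Audit -> Tue | Deploy in Thu, Build in Mon, Sync in Mon, Package in Tue, Audit in Wed, Review in Wed | Audit -> Thu; Build -> Mon; Package -> Tue; Review -> Wed; Deploy -> Thu; Sync -> Mon.

4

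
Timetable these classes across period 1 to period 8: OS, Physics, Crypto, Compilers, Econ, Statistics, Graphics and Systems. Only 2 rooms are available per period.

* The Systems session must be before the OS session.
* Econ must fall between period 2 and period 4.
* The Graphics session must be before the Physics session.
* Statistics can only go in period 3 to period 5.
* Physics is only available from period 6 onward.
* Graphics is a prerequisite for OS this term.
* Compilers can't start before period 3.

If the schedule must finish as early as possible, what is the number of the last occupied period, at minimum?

The precedence chain requires at least 2 distinct periods.
With at most 2 per period and 8 classes, at least 4 periods are needed.
Physics can't be placed before period 6, so the schedule must run through at least period 6.
6 works (last occupied period: period 6): for example Systems in period 1, Graphics in period 1, Crypto in period 4, OS in period 2, Compilers in period 3, Statistics in period 3, Physics in period 6, Econ in period 2.

period 6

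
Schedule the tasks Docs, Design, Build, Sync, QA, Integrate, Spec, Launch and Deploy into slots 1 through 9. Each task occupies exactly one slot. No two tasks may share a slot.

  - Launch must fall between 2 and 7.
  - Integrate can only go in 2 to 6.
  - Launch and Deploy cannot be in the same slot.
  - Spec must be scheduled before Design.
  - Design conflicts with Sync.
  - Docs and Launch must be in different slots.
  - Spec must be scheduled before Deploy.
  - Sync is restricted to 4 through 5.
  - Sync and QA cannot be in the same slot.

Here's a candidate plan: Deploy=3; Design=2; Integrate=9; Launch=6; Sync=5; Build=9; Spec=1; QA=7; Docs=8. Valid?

No. Integrate can only go in 2 to 6 is not satisfied.

Launch must fall between 2 and 7 — holds.
Integrate can only go in 2 to 6 — violated.
Launch and Deploy cannot be in the same slot — holds.
Spec must be scheduled before Design — holds.
Design conflicts with Sync — holds.
No two tasks may share a slot — violated.
Sync and QA cannot be in the same slot — holds.
Spec must be scheduled before Deploy — holds.
Sync is restricted to 4 through 5 — holds.
Docs and Launch must be in different slots — holds.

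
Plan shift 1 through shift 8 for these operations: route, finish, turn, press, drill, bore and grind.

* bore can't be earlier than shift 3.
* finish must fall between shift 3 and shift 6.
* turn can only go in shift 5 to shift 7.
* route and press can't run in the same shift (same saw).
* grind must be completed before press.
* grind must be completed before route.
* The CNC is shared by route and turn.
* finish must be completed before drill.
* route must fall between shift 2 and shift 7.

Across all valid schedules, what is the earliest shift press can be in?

Precedence pushes press to at least shift 2.
press at shift 2 is achievable: route -> shift 3, press -> shift 2, grind -> shift 1, bore -> shift 3, drill -> shift 4, turn -> shift 5, finish -> shift 3.

shift 2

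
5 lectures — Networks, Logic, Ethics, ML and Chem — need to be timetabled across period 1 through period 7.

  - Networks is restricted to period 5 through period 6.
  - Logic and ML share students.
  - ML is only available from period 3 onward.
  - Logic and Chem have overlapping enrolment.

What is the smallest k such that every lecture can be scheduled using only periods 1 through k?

5 periods

Networks can't be placed before period 5, so the schedule must run through at least period 5.
5 works (last occupied period: period 5): for example Networks in period 5; Ethics in period 1; ML in period 3; Chem in period 2; Logic in period 1.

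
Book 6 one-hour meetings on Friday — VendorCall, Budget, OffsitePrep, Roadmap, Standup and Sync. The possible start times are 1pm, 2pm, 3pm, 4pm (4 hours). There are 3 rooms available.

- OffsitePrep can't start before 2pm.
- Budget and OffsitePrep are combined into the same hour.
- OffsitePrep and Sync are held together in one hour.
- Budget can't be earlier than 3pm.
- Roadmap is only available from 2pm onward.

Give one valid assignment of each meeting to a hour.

Standup -> 1pm, Roadmap -> 2pm, VendorCall -> 1pm, Budget -> 3pm, Sync -> 3pm, OffsitePrep -> 3pm

Checking: OffsitePrep = Sync = 3pm; Budget = OffsitePrep = 3pm; Budget=3pm in [3pm,4pm]; Roadmap=2pm in [2pm,4pm]; OffsitePrep=3pm in [2pm,4pm]; max 3 per hour (cap 3).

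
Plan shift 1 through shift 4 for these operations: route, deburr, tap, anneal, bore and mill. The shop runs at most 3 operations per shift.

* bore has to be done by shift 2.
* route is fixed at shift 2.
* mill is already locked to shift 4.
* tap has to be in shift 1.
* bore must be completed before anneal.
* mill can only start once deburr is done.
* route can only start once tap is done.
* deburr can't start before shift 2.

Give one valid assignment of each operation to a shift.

tap=shift 1, anneal=shift 2, deburr=shift 2, route=shift 2, bore=shift 1, mill=shift 4

Checking: bore(shift 1) before anneal(shift 2); tap(shift 1) before route(shift 2); deburr(shift 2) before mill(shift 4); bore=shift 1 in [shift 1,shift 2]; route=shift 2 in [shift 2,shift 2]; deburr=shift 2 in [shift 2,shift 4]; mill=shift 4 in [shift 4,shift 4]; tap=shift 1 in [shift 1,shift 1]; max 3 per shift (cap 3).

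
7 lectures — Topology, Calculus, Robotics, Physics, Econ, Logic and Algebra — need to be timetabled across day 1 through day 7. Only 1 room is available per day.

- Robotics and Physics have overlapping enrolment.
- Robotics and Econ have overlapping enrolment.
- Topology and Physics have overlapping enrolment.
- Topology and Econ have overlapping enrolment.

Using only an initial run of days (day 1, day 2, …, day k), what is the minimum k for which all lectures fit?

7 days

With at most 1 per day and 7 lectures, at least 7 days are needed.
7 works (last occupied day: day 7): for example Algebra -> day 7; Robotics -> day 3; Physics -> day 4; Econ -> day 5; Topology -> day 1; Logic -> day 6; Calculus -> day 2.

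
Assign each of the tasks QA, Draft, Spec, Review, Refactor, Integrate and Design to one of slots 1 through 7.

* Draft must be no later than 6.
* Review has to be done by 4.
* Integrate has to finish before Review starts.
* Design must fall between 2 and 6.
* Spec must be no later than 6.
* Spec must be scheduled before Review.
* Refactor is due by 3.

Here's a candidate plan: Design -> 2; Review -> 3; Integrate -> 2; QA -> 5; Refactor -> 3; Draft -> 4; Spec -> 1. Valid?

Yes

Design must fall between 2 and 6 — holds.
Draft must be no later than 6 — holds.
Spec must be scheduled before Review — holds.
Spec must be no later than 6 — holds.
Integrate has to finish before Review starts — holds.
Review has to be done by 4 — holds.
Refactor is due by 3 — holds.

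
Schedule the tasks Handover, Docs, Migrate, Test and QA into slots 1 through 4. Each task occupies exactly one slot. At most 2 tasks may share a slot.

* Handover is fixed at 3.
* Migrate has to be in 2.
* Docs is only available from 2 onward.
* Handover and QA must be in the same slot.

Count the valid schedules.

5

Splitting on Docs: it can be 2 (2), 4 (3). Listing each branch's schedules as (Handover, Migrate, Test, QA):
Docs=2: (3,2,1,3) (3,2,4,3) — 2.
Docs=4: (3,2,1,3) (3,2,2,3) (3,2,4,3) — 3.
Summing: 2 + 3 = 5.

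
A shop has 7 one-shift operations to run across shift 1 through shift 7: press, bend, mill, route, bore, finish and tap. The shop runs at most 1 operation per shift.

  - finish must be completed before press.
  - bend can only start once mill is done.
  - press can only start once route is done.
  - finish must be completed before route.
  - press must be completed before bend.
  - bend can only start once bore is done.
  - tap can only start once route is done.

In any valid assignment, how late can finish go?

Downstream work caps finish at shift 4.
finish at shift 3 is achievable: bore=shift 2; mill=shift 1; tap=shift 7; finish=shift 3; bend=shift 6; press=shift 5; route=shift 4.
Nothing later works — the capacity limit rule out every shift after shift 3.

shift 3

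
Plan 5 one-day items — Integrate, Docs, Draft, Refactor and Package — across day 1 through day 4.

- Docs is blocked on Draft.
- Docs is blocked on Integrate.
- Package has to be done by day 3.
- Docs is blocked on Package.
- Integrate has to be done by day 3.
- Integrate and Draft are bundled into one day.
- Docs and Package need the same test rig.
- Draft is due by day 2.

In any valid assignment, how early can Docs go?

day 2

Precedence pushes Docs to at least day 2.
Docs at day 2 is achievable: Package -> day 1; Docs -> day 2; Draft -> day 1; Integrate -> day 1; Refactor -> day 1.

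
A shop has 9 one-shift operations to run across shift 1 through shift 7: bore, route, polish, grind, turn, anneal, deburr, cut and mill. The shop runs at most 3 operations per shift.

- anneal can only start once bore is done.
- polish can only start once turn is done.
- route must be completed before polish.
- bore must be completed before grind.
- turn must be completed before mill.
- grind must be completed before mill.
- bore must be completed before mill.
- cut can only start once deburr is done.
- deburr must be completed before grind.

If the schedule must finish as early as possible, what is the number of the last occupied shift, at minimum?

The precedence chain requires at least 3 distinct shifts.
With at most 3 per shift and 9 operations, at least 3 shifts are needed.
3 works (last occupied shift: shift 3): for example bore -> shift 1; route -> shift 2; polish -> shift 3; cut -> shift 3; turn -> shift 1; deburr -> shift 1; grind -> shift 2; anneal -> shift 2; mill -> shift 3.

3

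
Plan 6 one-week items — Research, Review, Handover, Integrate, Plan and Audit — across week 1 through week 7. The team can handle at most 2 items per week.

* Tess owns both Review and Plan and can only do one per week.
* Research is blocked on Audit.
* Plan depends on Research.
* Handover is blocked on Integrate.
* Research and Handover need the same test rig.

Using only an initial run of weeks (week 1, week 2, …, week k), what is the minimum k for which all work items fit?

The precedence chain requires at least 3 distinct weeks.
With at most 2 per week and 6 work items, at least 3 weeks are needed.
3 works (last occupied week: week 3): for example Research=week 2; Audit=week 1; Plan=week 3; Handover=week 3; Review=week 2; Integrate=week 1.

3 weeks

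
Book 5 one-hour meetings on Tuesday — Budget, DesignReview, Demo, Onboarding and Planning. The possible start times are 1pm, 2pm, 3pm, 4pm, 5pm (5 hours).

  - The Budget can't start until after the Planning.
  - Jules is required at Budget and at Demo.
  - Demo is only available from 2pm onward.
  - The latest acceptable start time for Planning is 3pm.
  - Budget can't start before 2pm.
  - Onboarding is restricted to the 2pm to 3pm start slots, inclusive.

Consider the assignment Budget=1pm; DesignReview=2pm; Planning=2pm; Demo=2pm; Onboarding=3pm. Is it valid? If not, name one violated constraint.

Invalid. Budget can't start before 2pm.

Jules is required at Budget and at Demo — holds.
Onboarding is restricted to the 2pm to 3pm start slots, inclusive — holds.
Demo is only available from 2pm onward — holds.
Budget can't start before 2pm — violated.
The Budget can't start until after the Planning — violated.
The latest acceptable start time for Planning is 3pm — holds.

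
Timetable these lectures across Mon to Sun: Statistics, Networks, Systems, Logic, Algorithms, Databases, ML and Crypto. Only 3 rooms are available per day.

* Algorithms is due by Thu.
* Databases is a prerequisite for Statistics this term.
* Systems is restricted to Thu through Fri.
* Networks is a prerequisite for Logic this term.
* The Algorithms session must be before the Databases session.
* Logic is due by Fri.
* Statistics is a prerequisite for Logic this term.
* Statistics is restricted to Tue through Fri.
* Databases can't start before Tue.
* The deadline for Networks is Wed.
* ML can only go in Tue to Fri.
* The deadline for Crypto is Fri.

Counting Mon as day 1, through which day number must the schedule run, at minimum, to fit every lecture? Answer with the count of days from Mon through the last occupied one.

The precedence chain requires at least 4 distinct days.
With at most 3 per day and 8 lectures, at least 3 days are needed.
4 works (last occupied day: Thu): for example Statistics in Wed, Databases in Tue, Crypto in Mon, Algorithms in Mon, ML in Tue, Logic in Thu, Networks in Mon, Systems in Thu.

4 days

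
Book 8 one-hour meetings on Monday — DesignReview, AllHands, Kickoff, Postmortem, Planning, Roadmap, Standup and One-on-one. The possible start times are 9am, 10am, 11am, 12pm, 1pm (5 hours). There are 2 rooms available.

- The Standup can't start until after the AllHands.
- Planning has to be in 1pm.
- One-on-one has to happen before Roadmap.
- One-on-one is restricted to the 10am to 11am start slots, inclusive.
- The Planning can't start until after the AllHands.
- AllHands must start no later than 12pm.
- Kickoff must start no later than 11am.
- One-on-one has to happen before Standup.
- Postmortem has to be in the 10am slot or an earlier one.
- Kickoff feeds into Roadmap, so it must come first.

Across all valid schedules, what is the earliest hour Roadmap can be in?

11am

Precedence pushes Roadmap to at least 11am.
Roadmap at 11am is achievable: Planning -> 1pm, Standup -> 11am, Kickoff -> 9am, Roadmap -> 11am, DesignReview -> 12pm, Postmortem -> 9am, One-on-one -> 10am, AllHands -> 10am.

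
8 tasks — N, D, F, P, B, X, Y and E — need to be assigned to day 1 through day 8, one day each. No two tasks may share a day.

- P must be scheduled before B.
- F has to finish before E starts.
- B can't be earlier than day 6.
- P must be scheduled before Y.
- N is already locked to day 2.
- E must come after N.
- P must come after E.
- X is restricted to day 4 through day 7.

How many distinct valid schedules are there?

44

Splitting on F: it can be day 1 (36), day 3 (8). Listing each branch's schedules as (N, D, P, B, X, Y, E) by day number:
F=day 1: (2,3,5,6,7,8,4) (2,3,5,7,6,8,4) (2,3,5,8,6,7,4) (2,3,5,8,7,6,4) (2,3,6,7,4,8,5) (2,3,6,7,5,8,4) (2,3,6,8,4,7,5) (2,3,6,8,5,7,4) (2,4,5,6,7,8,3) (2,4,5,7,6,8,3) (2,4,5,8,6,7,3) (2,4,5,8,7,6,3) (2,4,6,7,5,8,3) (2,4,6,8,5,7,3) (2,5,4,6,7,8,3) (2,5,4,7,6,8,3) (2,5,4,8,6,7,3) (2,5,4,8,7,6,3) (2,5,6,7,4,8,3) (2,5,6,8,4,7,3) (2,6,4,7,5,8,3) (2,6,4,8,5,7,3) (2,6,4,8,7,5,3) (2,6,5,7,4,8,3) (2,6,5,8,4,7,3) (2,7,4,6,5,8,3) (2,7,4,8,5,6,3) (2,7,4,8,6,5,3) (2,7,5,6,4,8,3) (2,7,5,8,4,6,3) (2,8,4,6,5,7,3) (2,8,4,6,7,5,3) (2,8,4,7,5,6,3) (2,8,4,7,6,5,3) (2,8,5,6,4,7,3) (2,8,5,7,4,6,3) — 36.
F=day 3: (2,1,5,6,7,8,4) (2,1,5,7,6,8,4) (2,1,5,8,6,7,4) (2,1,5,8,7,6,4) (2,1,6,7,4,8,5) (2,1,6,7,5,8,4) (2,1,6,8,4,7,5) (2,1,6,8,5,7,4) — 8.
Summing: 36 + 8 = 44.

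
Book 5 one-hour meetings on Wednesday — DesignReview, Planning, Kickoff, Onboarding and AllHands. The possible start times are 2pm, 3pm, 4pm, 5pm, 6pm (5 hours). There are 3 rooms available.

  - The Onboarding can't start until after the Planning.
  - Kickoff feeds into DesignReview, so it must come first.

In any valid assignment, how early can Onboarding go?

Precedence pushes Onboarding to at least 3pm.
Onboarding at 3pm is achievable: Kickoff in 2pm, Planning in 2pm, AllHands in 2pm, Onboarding in 3pm, DesignReview in 3pm.

3pm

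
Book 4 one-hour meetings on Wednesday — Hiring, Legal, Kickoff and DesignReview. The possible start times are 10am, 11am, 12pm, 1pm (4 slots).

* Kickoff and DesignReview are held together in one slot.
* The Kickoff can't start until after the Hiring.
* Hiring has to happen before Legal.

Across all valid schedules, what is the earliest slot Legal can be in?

Precedence pushes Legal to at least 11am.
Legal at 11am is achievable: DesignReview -> 11am; Hiring -> 10am; Legal -> 11am; Kickoff -> 11am.

11am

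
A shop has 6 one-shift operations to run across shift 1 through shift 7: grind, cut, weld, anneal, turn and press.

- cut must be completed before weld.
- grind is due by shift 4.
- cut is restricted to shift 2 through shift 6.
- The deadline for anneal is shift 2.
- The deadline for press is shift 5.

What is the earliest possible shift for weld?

Precedence pushes weld to at least shift 3.
weld at shift 3 is achievable: anneal -> shift 1, turn -> shift 1, grind -> shift 1, cut -> shift 2, press -> shift 1, weld -> shift 3.

shift 3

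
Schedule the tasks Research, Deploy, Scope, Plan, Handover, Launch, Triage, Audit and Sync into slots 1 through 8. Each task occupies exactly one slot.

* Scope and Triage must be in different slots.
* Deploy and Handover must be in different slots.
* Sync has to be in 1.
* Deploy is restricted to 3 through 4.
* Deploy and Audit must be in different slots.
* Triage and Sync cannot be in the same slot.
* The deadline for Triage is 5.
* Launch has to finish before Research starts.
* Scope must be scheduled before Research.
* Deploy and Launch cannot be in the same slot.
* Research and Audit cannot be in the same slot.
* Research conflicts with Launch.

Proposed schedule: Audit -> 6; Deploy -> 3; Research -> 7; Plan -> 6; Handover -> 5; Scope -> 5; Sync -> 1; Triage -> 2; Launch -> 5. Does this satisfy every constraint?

Valid

Deploy and Audit must be in different slots — holds.
The deadline for Triage is 5 — holds.
Launch has to finish before Research starts — holds.
Sync has to be in 1 — holds.
Deploy and Handover must be in different slots — holds.
Scope and Triage must be in different slots — holds.
Research and Audit cannot be in the same slot — holds.
Deploy and Launch cannot be in the same slot — holds.
Triage and Sync cannot be in the same slot — holds.
Scope must be scheduled before Research — holds.
Deploy is restricted to 3 through 4 — holds.
Research conflicts with Launch — holds.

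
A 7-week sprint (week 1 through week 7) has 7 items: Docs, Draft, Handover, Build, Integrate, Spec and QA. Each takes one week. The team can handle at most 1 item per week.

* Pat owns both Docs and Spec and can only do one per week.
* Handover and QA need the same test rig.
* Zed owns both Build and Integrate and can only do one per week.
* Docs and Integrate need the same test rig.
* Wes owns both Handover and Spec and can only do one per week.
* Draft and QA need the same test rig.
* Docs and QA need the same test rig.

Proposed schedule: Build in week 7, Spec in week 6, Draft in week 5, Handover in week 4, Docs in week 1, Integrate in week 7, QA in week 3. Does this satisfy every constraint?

No — it violates: Zed owns both Build and Integrate and can only do one per week

The team can handle at most 1 item per week — violated.
Pat owns both Docs and Spec and can only do one per week — holds.
Zed owns both Build and Integrate and can only do one per week — violated.
Docs and Integrate need the same test rig — holds.
Wes owns both Handover and Spec and can only do one per week — holds.
Draft and QA need the same test rig — holds.
Docs and QA need the same test rig — holds.
Handover and QA need the same test rig — holds.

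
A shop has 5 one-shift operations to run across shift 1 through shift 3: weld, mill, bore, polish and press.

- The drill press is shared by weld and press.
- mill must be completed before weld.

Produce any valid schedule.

polish=shift 1, press=shift 1, mill=shift 1, bore=shift 1, weld=shift 2

Checking: mill(shift 1) before weld(shift 2); weld(shift 2) != press(shift 1).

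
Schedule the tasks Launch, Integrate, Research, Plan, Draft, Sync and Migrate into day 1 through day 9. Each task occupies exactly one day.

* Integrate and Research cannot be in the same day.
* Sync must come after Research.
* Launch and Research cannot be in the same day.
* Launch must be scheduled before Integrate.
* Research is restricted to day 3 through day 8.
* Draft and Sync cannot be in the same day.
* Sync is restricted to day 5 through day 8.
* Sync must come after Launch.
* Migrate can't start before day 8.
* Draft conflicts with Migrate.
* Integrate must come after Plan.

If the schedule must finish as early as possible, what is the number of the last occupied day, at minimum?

day 8

The precedence chain requires at least 2 distinct days.
Migrate can't be placed before day 8, so the schedule must run through at least day 8.
8 works (last occupied day: day 8): for example Research -> day 3, Sync -> day 5, Integrate -> day 2, Plan -> day 1, Draft -> day 1, Launch -> day 1, Migrate -> day 8.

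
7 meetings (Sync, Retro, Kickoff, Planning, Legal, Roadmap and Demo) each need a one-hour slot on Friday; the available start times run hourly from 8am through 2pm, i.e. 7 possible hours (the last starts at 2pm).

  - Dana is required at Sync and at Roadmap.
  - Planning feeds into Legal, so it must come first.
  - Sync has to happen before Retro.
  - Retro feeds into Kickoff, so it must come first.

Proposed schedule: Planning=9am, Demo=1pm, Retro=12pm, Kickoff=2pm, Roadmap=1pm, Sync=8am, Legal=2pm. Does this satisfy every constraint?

Retro feeds into Kickoff, so it must come first — holds.
Dana is required at Sync and at Roadmap — holds.
Planning feeds into Legal, so it must come first — holds.
Sync has to happen before Retro — holds.

Yes, all constraints hold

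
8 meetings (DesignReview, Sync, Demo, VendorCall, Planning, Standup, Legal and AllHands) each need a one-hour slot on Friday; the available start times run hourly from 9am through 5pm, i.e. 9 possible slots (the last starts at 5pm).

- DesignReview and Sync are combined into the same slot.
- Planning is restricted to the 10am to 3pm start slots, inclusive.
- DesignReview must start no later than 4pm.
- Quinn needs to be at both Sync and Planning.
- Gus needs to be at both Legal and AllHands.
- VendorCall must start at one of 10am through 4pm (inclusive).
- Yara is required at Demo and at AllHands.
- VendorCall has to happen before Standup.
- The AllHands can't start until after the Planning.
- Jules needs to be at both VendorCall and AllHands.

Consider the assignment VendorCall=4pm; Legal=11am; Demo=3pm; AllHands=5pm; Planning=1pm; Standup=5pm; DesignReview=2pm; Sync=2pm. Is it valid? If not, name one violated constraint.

Yes

VendorCall has to happen before Standup — holds.
The AllHands can't start until after the Planning — holds.
Planning is restricted to the 10am to 3pm start slots, inclusive — holds.
Gus needs to be at both Legal and AllHands — holds.
VendorCall must start at one of 10am through 4pm (inclusive) — holds.
Yara is required at Demo and at AllHands — holds.
Quinn needs to be at both Sync and Planning — holds.
DesignReview and Sync are combined into the same slot — holds.
DesignReview must start no later than 4pm — holds.
Jules needs to be at both VendorCall and AllHands — holds.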